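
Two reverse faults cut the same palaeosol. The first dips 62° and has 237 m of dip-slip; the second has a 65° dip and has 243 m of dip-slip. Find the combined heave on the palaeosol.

heave_A = 237 × cos(62°) = 111.3 m
heave_B = 243 × cos(65°) = 102.7 m
total = 111.3 + 102.7 = 214 m

214 m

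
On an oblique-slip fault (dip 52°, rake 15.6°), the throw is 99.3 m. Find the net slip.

469 m

dip-slip = throw / sin(dip) = 99.3 / sin(52°) = 126 m
net slip = dip-slip / sin(rake) = 126 / sin(15.6°) = 469 m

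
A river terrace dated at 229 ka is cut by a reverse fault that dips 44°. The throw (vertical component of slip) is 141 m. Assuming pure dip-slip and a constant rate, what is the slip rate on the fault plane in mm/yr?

0.886 mm/yr

dip-slip = throw / sin(dip) = 141 m / sin(44°) = 203 m
rate = 203 m / 229 ka = 0.000886 m/yr = 0.886 mm/yr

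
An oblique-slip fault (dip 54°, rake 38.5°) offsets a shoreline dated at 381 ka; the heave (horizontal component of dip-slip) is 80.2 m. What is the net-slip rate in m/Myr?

dip-slip = heave / cos(dip) = 80.2 / cos(54°) = 136.4 m
net slip = dip-slip / sin(rake) = 136.4 / sin(38.5°) = 219.2 m
rate = 219.2 m / 381 ka = 0.000575 m/yr = 575 m/Myr

575 m/Myr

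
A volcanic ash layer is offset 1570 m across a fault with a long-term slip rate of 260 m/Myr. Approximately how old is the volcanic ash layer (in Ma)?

6.04 Ma

age = offset / rate = 1570 m / (260 m/Myr) = 6.04e+06 yr = 6.04 Ma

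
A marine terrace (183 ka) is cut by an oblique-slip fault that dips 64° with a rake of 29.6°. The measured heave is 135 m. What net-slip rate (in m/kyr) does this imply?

3.41 m/kyr

dip-slip = heave / cos(dip) = 135 / cos(64°) = 308 m
net slip = dip-slip / sin(rake) = 308 / sin(29.6°) = 623.5 m
rate = 623.5 m / 183 ka = 0.00341 m/yr = 3.41 m/kyr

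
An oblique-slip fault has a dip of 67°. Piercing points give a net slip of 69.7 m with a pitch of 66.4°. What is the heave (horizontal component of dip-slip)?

25 m

dip-slip = net slip × sin(rake) = 69.7 m × sin(66.4°) = 63.87 m
heave = dip-slip × cos(dip) = 63.87 × cos(67°) = 25 m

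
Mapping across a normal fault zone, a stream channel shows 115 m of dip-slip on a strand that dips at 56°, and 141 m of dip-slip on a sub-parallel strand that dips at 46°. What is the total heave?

162 m

heave_A = 115 × cos(56°) = 64.31 m
heave_B = 141 × cos(46°) = 97.95 m
total = 64.31 + 97.95 = 162 m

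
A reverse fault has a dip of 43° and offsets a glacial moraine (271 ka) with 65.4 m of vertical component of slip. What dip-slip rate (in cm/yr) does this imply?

dip-slip = throw / sin(dip) = 65.4 m / sin(43°) = 95.89 m
rate = 95.89 m / 271 ka = 0.000354 m/yr = 0.0354 cm/yr

0.0354 cm/yr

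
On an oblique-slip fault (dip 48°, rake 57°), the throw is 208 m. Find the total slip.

dip-slip = throw / sin(dip) = 208 / sin(48°) = 279.9 m
net slip = dip-slip / sin(rake) = 279.9 / sin(57°) = 334 m

334 m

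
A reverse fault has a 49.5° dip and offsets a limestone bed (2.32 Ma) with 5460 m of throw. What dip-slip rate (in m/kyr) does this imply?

dip-slip = throw / sin(dip) = 5460 m / sin(49.5°) = 7180 m
rate = 7180 m / 2.32 Ma = 0.00309 m/yr = 3.09 m/kyr

3.09 m/kyr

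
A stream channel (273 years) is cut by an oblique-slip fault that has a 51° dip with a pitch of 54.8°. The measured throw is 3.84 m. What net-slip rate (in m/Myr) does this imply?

dip-slip = throw / sin(dip) = 3.84 / sin(51°) = 4.941 m
net slip = dip-slip / sin(rake) = 4.941 / sin(54.8°) = 6.047 m
rate = 6.047 m / 273 years = 0.0221 m/yr = 22100 m/Myr

22100 m/Myr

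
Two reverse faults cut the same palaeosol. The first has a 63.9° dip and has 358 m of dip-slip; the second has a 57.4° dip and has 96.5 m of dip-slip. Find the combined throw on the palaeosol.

403 m

throw_A = 358 × sin(63.9°) = 321.5 m
throw_B = 96.5 × sin(57.4°) = 81.30 m
total = 321.5 + 81.30 = 403 m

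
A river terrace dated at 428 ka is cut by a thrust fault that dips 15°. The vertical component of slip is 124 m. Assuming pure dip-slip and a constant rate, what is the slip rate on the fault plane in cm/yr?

0.112 cm/yr

dip-slip = throw / sin(dip) = 124 m / sin(15°) = 479.1 m
rate = 479.1 m / 428 ka = 0.00112 m/yr = 0.112 cm/yr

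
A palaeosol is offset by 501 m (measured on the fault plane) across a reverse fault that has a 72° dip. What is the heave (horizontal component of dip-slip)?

heave = dip-slip × cos(dip) = 501 m × cos(72°) = 155 m

155 m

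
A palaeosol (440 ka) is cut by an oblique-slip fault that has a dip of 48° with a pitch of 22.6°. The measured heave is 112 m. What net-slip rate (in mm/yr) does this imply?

dip-slip = heave / cos(dip) = 112 / cos(48°) = 167.4 m
net slip = dip-slip / sin(rake) = 167.4 / sin(22.6°) = 435.6 m
rate = 435.6 m / 440 ka = 0.000990 m/yr = 0.990 mm/yr

0.990 mm/yr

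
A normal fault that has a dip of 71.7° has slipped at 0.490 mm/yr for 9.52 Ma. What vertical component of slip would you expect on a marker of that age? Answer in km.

4.43 km

dip-slip = rate × time = 0.490 mm/yr × 9.52 Ma = 4665 m
throw = dip-slip × sin(dip) = 4665 × sin(71.7°) = 4430 m = 4.43 km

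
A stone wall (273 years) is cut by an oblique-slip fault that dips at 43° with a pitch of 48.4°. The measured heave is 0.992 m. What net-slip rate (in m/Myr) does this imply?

dip-slip = heave / cos(dip) = 0.992 / cos(43°) = 1.356 m
net slip = dip-slip / sin(rake) = 1.356 / sin(48.4°) = 1.814 m
rate = 1.814 m / 273 years = 0.00664 m/yr = 6640 m/Myr

6640 m/Myr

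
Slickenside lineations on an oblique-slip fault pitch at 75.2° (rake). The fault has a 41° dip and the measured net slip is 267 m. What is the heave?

195 m

dip-slip = net slip × sin(rake) = 267 m × sin(75.2°) = 258.1 m
heave = dip-slip × cos(dip) = 258.1 × cos(41°) = 195 m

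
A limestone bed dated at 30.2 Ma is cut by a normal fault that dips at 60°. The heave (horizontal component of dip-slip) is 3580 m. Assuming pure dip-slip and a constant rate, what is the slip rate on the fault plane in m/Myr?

dip-slip = heave / cos(dip) = 3580 m / cos(60°) = 7160 m
rate = 7160 m / 30.2 Ma = 0.000237 m/yr = 237 m/Myr

237 m/Myr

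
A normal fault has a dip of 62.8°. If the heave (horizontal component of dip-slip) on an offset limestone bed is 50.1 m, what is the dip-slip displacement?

110 m

dip-slip = heave / cos(dip) = 50.1 / cos(62.8°) = 110 m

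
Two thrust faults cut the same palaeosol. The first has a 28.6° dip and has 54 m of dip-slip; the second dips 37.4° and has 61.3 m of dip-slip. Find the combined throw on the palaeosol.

63.1 m

throw_A = 54 × sin(28.6°) = 25.85 m
throw_B = 61.3 × sin(37.4°) = 37.23 m
total = 25.85 + 37.23 = 63.1 m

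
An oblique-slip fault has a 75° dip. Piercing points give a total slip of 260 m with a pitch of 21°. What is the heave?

24.1 m

dip-slip = net slip × sin(rake) = 260 m × sin(21°) = 93.18 m
heave = dip-slip × cos(dip) = 93.18 × cos(75°) = 24.1 m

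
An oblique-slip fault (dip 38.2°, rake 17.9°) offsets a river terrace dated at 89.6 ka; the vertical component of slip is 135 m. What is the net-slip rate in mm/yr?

dip-slip = throw / sin(dip) = 135 / sin(38.2°) = 218.3 m
net slip = dip-slip / sin(rake) = 218.3 / sin(17.9°) = 710.3 m
rate = 710.3 m / 89.6 ka = 0.00793 m/yr = 7.93 mm/yr

7.93 mm/yr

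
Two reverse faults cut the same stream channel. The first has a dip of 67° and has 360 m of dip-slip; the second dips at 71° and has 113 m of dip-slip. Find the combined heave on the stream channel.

177 m

heave_A = 360 × cos(67°) = 140.7 m
heave_B = 113 × cos(71°) = 36.79 m
total = 140.7 + 36.79 = 177 m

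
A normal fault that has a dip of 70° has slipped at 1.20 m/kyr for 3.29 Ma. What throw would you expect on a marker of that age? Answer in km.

3.71 km

dip-slip = rate × time = 1.20 m/kyr × 3.29 Ma = 3948 m
throw = dip-slip × sin(dip) = 3948 × sin(70°) = 3710 m = 3.71 km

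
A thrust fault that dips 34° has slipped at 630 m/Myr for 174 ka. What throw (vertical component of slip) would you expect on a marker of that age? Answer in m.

61.3 m

dip-slip = rate × time = 630 m/Myr × 174 ka = 109.6 m
throw = dip-slip × sin(dip) = 109.6 × sin(34°) = 61.3 m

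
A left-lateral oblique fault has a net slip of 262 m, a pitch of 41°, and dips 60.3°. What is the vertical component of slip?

dip-slip = net slip × sin(rake) = 262 m × sin(41°) = 171.9 m
throw = dip-slip × sin(dip) = 171.9 × sin(60.3°) = 149 m

149 m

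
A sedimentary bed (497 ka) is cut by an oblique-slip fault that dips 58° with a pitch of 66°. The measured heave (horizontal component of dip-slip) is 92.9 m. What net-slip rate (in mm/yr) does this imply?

dip-slip = heave / cos(dip) = 92.9 / cos(58°) = 175.3 m
net slip = dip-slip / sin(rake) = 175.3 / sin(66°) = 191.9 m
rate = 191.9 m / 497 ka = 0.000386 m/yr = 0.386 mm/yr

0.386 mm/yr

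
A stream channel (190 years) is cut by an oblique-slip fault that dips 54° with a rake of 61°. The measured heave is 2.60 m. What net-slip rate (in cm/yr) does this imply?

2.66 cm/yr

dip-slip = heave / cos(dip) = 2.60 / cos(54°) = 4.423 m
net slip = dip-slip / sin(rake) = 4.423 / sin(61°) = 5.057 m
rate = 5.057 m / 190 years = 0.0266 m/yr = 2.66 cm/yr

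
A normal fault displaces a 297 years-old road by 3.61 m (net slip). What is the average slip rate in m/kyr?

12.2 m/kyr

rate = 3.61 m / 297 years = 0.0122 m/yr = 12.2 m/kyr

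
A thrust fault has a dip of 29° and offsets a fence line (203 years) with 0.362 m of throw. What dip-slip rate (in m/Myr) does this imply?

dip-slip = throw / sin(dip) = 0.362 m / sin(29°) = 0.7467 m
rate = 0.7467 m / 203 years = 0.00368 m/yr = 3680 m/Myr

3680 m/Myr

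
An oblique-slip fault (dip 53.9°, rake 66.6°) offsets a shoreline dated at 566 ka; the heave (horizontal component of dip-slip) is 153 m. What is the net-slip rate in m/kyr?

0.500 m/kyr

dip-slip = heave / cos(dip) = 153 / cos(53.9°) = 259.7 m
net slip = dip-slip / sin(rake) = 259.7 / sin(66.6°) = 282.9 m
rate = 282.9 m / 566 ka = 0.000500 m/yr = 0.500 m/kyr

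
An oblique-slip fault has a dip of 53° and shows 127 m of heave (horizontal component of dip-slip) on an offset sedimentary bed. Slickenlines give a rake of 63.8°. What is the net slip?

235 m

dip-slip = heave / cos(dip) = 127 / cos(53°) = 211 m
net slip = dip-slip / sin(rake) = 211 / sin(63.8°) = 235 m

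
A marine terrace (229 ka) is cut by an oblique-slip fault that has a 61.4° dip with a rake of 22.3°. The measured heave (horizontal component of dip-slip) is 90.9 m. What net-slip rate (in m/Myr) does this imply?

dip-slip = heave / cos(dip) = 90.9 / cos(61.4°) = 189.9 m
net slip = dip-slip / sin(rake) = 189.9 / sin(22.3°) = 500.4 m
rate = 500.4 m / 229 ka = 0.00219 m/yr = 2190 m/Myr

2190 m/Myr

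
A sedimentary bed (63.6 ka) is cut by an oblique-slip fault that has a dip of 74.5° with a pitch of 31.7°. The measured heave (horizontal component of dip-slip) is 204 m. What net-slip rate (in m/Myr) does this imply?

dip-slip = heave / cos(dip) = 204 / cos(74.5°) = 763.4 m
net slip = dip-slip / sin(rake) = 763.4 / sin(31.7°) = 1453 m
rate = 1453 m / 63.6 ka = 0.0228 m/yr = 22800 m/Myr

22800 m/Myr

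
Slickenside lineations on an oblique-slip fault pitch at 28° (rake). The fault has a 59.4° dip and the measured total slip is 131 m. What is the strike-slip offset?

strike-slip = net slip × cos(rake) = 131 m × cos(28°) = 116 m

116 m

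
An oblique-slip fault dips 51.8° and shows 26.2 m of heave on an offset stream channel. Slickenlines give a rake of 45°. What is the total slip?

59.9 m

dip-slip = heave / cos(dip) = 26.2 / cos(51.8°) = 42.37 m
net slip = dip-slip / sin(rake) = 42.37 / sin(45°) = 59.9 m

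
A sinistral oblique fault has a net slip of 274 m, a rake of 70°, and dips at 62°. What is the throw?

dip-slip = net slip × sin(rake) = 274 m × sin(70°) = 257.5 m
throw = dip-slip × sin(dip) = 257.5 × sin(62°) = 227 m

227 m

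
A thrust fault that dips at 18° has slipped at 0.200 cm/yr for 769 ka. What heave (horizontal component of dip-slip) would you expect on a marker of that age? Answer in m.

dip-slip = rate × time = 0.200 cm/yr × 769 ka = 1538 m
heave = dip-slip × cos(dip) = 1538 × cos(18°) = 1460 m

1460 m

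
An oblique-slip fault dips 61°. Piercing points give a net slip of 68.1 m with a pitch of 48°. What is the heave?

24.5 m

dip-slip = net slip × sin(rake) = 68.1 m × sin(48°) = 50.61 m
heave = dip-slip × cos(dip) = 50.61 × cos(61°) = 24.5 m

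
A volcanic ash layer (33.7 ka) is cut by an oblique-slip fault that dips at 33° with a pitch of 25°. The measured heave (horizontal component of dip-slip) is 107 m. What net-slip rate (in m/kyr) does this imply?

dip-slip = heave / cos(dip) = 107 / cos(33°) = 127.6 m
net slip = dip-slip / sin(rake) = 127.6 / sin(25°) = 301.9 m
rate = 301.9 m / 33.7 ka = 0.00896 m/yr = 8.96 m/kyr

8.96 m/kyr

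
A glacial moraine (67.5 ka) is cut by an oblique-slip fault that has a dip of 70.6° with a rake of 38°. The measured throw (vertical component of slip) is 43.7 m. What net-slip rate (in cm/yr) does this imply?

0.111 cm/yr

dip-slip = throw / sin(dip) = 43.7 / sin(70.6°) = 46.33 m
net slip = dip-slip / sin(rake) = 46.33 / sin(38°) = 75.25 m
rate = 75.25 m / 67.5 ka = 0.00111 m/yr = 0.111 cm/yr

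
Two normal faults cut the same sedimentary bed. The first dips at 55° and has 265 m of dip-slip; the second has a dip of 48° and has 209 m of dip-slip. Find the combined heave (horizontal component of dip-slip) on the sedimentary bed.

292 m

heave_A = 265 × cos(55°) = 152 m
heave_B = 209 × cos(48°) = 139.8 m
total = 152 + 139.8 = 292 m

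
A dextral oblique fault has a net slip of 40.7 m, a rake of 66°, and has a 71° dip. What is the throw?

35.2 m

dip-slip = net slip × sin(rake) = 40.7 m × sin(66°) = 37.18 m
throw = dip-slip × sin(dip) = 37.18 × sin(71°) = 35.2 m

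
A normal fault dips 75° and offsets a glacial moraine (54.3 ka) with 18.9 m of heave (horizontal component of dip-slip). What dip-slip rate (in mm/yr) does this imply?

dip-slip = heave / cos(dip) = 18.9 m / cos(75°) = 73.02 m
rate = 73.02 m / 54.3 ka = 0.00134 m/yr = 1.34 mm/yr

1.34 mm/yr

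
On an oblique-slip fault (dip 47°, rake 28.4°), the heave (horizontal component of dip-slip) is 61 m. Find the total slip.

188 m

dip-slip = heave / cos(dip) = 61 / cos(47°) = 89.44 m
net slip = dip-slip / sin(rake) = 89.44 / sin(28.4°) = 188 m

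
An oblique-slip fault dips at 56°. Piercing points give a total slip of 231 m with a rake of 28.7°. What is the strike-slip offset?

203 m

strike-slip = net slip × cos(rake) = 231 m × cos(28.7°) = 203 m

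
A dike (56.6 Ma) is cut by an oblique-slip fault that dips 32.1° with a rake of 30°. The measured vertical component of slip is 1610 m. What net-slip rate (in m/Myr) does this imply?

107 m/Myr

dip-slip = throw / sin(dip) = 1610 / sin(32.1°) = 3030 m
net slip = dip-slip / sin(rake) = 3030 / sin(30°) = 6059 m
rate = 6059 m / 56.6 Ma = 0.000107 m/yr = 107 m/Myr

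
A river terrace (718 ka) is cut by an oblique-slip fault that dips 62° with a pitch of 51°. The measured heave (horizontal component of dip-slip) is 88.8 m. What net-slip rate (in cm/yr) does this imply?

0.0339 cm/yr

dip-slip = heave / cos(dip) = 88.8 / cos(62°) = 189.1 m
net slip = dip-slip / sin(rake) = 189.1 / sin(51°) = 243.4 m
rate = 243.4 m / 718 ka = 0.000339 m/yr = 0.0339 cm/yr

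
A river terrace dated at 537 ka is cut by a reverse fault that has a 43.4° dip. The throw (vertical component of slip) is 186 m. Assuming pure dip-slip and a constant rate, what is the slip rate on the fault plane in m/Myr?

dip-slip = throw / sin(dip) = 186 m / sin(43.4°) = 270.7 m
rate = 270.7 m / 537 ka = 0.000504 m/yr = 504 m/Myr

504 m/Myr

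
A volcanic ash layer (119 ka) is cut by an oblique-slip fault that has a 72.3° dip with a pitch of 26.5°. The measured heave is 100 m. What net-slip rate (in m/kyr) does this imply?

dip-slip = heave / cos(dip) = 100 / cos(72.3°) = 328.9 m
net slip = dip-slip / sin(rake) = 328.9 / sin(26.5°) = 737.1 m
rate = 737.1 m / 119 ka = 0.00619 m/yr = 6.19 m/kyr

6.19 m/kyr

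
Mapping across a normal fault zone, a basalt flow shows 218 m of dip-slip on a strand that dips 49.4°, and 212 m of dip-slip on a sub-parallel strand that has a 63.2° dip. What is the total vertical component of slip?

355 m

throw_A = 218 × sin(49.4°) = 165.5 m
throw_B = 212 × sin(63.2°) = 189.2 m
total = 165.5 + 189.2 = 355 m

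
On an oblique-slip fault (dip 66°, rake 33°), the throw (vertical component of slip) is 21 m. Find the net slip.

dip-slip = throw / sin(dip) = 21 / sin(66°) = 22.99 m
net slip = dip-slip / sin(rake) = 22.99 / sin(33°) = 42.2 m

42.2 m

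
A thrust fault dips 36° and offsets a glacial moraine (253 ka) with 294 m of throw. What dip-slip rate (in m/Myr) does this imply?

1980 m/Myr

dip-slip = throw / sin(dip) = 294 m / sin(36°) = 500.2 m
rate = 500.2 m / 253 ka = 0.00198 m/yr = 1980 m/Myr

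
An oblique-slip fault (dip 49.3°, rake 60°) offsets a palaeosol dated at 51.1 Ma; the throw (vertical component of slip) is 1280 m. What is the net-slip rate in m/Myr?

38.2 m/Myr

dip-slip = throw / sin(dip) = 1280 / sin(49.3°) = 1688 m
net slip = dip-slip / sin(rake) = 1688 / sin(60°) = 1950 m
rate = 1950 m / 51.1 Ma = 0.0000382 m/yr = 38.2 m/Myr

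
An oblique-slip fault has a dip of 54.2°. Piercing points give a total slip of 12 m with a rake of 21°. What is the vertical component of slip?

dip-slip = net slip × sin(rake) = 12 m × sin(21°) = 4.300 m
throw = dip-slip × sin(dip) = 4.300 × sin(54.2°) = 3.49 m

3.49 m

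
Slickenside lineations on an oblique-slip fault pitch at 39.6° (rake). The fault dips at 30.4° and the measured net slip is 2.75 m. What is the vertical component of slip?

dip-slip = net slip × sin(rake) = 2.75 m × sin(39.6°) = 1.753 m
throw = dip-slip × sin(dip) = 1.753 × sin(30.4°) = 0.887 m

0.887 m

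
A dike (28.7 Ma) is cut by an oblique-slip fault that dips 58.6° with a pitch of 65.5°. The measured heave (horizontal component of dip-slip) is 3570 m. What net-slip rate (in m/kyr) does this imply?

0.262 m/kyr

dip-slip = heave / cos(dip) = 3570 / cos(58.6°) = 6852 m
net slip = dip-slip / sin(rake) = 6852 / sin(65.5°) = 7530 m
rate = 7530 m / 28.7 Ma = 0.000262 m/yr = 0.262 m/kyr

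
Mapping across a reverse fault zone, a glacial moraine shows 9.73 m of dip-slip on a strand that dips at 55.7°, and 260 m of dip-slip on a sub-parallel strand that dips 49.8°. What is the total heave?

173 m

heave_A = 9.73 × cos(55.7°) = 5.483 m
heave_B = 260 × cos(49.8°) = 167.8 m
total = 5.483 + 167.8 = 173 m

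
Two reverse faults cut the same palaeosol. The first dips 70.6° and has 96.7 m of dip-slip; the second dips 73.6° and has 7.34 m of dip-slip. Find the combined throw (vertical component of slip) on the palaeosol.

throw_A = 96.7 × sin(70.6°) = 91.21 m
throw_B = 7.34 × sin(73.6°) = 7.041 m
total = 91.21 + 7.041 = 98.3 m

98.3 m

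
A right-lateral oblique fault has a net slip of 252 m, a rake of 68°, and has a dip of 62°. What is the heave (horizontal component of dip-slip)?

110 m

dip-slip = net slip × sin(rake) = 252 m × sin(68°) = 233.7 m
heave = dip-slip × cos(dip) = 233.7 × cos(62°) = 110 m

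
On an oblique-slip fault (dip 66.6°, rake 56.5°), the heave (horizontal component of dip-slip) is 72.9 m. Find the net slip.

220 m

dip-slip = heave / cos(dip) = 72.9 / cos(66.6°) = 183.6 m
net slip = dip-slip / sin(rake) = 183.6 / sin(56.5°) = 220 m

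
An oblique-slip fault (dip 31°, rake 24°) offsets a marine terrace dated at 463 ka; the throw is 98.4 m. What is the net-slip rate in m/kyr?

dip-slip = throw / sin(dip) = 98.4 / sin(31°) = 191.1 m
net slip = dip-slip / sin(rake) = 191.1 / sin(24°) = 469.7 m
rate = 469.7 m / 463 ka = 0.00101 m/yr = 1.01 m/kyr

1.01 m/kyr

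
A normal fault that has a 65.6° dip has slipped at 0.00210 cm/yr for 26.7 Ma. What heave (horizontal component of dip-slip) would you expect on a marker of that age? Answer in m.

232 m

dip-slip = rate × time = 0.00210 cm/yr × 26.7 Ma = 560.7 m
heave = dip-slip × cos(dip) = 560.7 × cos(65.6°) = 232 m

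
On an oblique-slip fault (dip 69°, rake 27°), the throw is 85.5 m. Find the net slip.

202 m

dip-slip = throw / sin(dip) = 85.5 / sin(69°) = 91.58 m
net slip = dip-slip / sin(rake) = 91.58 / sin(27°) = 202 m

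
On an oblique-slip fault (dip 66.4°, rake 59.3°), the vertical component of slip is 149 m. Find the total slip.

189 m

dip-slip = throw / sin(dip) = 149 / sin(66.4°) = 162.6 m
net slip = dip-slip / sin(rake) = 162.6 / sin(59.3°) = 189 m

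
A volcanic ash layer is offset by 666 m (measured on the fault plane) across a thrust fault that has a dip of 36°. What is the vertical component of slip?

throw = dip-slip × sin(dip) = 666 m × sin(36°) = 391 m

391 m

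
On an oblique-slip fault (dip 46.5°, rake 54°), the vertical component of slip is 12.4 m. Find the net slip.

dip-slip = throw / sin(dip) = 12.4 / sin(46.5°) = 17.09 m
net slip = dip-slip / sin(rake) = 17.09 / sin(54°) = 21.1 m

21.1 m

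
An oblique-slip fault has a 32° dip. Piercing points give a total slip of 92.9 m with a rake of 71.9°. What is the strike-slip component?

strike-slip = net slip × cos(rake) = 92.9 m × cos(71.9°) = 28.9 m

28.9 m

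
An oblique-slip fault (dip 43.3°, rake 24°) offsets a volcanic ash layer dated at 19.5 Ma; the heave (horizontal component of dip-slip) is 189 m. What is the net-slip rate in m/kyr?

0.0327 m/kyr

dip-slip = heave / cos(dip) = 189 / cos(43.3°) = 259.7 m
net slip = dip-slip / sin(rake) = 259.7 / sin(24°) = 638.5 m
rate = 638.5 m / 19.5 Ma = 0.0000327 m/yr = 0.0327 m/kyr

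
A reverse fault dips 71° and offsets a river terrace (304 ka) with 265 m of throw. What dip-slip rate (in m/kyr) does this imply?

0.922 m/kyr

dip-slip = throw / sin(dip) = 265 m / sin(71°) = 280.3 m
rate = 280.3 m / 304 ka = 0.000922 m/yr = 0.922 m/kyr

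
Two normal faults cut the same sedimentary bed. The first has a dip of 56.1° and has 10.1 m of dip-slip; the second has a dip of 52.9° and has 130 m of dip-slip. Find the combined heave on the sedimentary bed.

84.1 m

heave_A = 10.1 × cos(56.1°) = 5.633 m
heave_B = 130 × cos(52.9°) = 78.42 m
total = 5.633 + 78.42 = 84.1 m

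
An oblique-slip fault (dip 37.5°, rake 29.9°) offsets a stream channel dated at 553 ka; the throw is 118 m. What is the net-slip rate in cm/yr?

0.0703 cm/yr

dip-slip = throw / sin(dip) = 118 / sin(37.5°) = 193.8 m
net slip = dip-slip / sin(rake) = 193.8 / sin(29.9°) = 388.8 m
rate = 388.8 m / 553 ka = 0.000703 m/yr = 0.0703 cm/yr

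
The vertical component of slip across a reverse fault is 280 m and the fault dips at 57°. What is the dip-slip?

dip-slip = throw / sin(dip) = 280 / sin(57°) = 334 m

334 m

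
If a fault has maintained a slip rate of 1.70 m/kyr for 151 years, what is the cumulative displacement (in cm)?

25.7 cm

slip = rate × time = 1.70 m/kyr × 151 years = 0.257 m = 25.7 cm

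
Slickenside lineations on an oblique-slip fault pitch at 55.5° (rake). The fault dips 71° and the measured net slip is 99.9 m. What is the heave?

26.8 m

dip-slip = net slip × sin(rake) = 99.9 m × sin(55.5°) = 82.33 m
heave = dip-slip × cos(dip) = 82.33 × cos(71°) = 26.8 m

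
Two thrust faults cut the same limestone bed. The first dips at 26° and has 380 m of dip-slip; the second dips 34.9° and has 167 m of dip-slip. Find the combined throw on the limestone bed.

262 m

throw_A = 380 × sin(26°) = 166.6 m
throw_B = 167 × sin(34.9°) = 95.55 m
total = 166.6 + 95.55 = 262 m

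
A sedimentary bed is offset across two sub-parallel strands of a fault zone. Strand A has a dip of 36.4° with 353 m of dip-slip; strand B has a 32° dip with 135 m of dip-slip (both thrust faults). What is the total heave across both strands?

399 m

heave_A = 353 × cos(36.4°) = 284.1 m
heave_B = 135 × cos(32°) = 114.5 m
total = 284.1 + 114.5 = 399 m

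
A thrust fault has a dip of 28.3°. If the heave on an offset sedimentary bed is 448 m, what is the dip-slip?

dip-slip = heave / cos(dip) = 448 / cos(28.3°) = 509 m

509 m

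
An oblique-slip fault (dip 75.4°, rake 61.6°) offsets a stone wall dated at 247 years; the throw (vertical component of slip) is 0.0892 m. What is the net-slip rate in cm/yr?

0.0424 cm/yr

dip-slip = throw / sin(dip) = 0.0892 / sin(75.4°) = 0.09218 m
net slip = dip-slip / sin(rake) = 0.09218 / sin(61.6°) = 0.1048 m
rate = 0.1048 m / 247 years = 0.000424 m/yr = 0.0424 cm/yr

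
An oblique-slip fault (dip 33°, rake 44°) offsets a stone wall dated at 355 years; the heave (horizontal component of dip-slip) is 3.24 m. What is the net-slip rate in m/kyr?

dip-slip = heave / cos(dip) = 3.24 / cos(33°) = 3.863 m
net slip = dip-slip / sin(rake) = 3.863 / sin(44°) = 5.561 m
rate = 5.561 m / 355 years = 0.0157 m/yr = 15.7 m/kyr

15.7 m/kyr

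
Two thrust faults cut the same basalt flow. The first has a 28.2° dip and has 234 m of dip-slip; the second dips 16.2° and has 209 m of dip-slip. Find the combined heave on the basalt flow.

407 m

heave_A = 234 × cos(28.2°) = 206.2 m
heave_B = 209 × cos(16.2°) = 200.7 m
total = 206.2 + 200.7 = 407 m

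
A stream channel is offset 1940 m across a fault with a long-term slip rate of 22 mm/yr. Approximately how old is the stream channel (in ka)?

88.2 ka

age = offset / rate = 1940 m / (22 mm/yr) = 88200 yr = 88.2 ka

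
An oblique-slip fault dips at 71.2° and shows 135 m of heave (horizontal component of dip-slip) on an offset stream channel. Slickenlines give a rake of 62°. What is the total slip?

dip-slip = heave / cos(dip) = 135 / cos(71.2°) = 418.9 m
net slip = dip-slip / sin(rake) = 418.9 / sin(62°) = 474 m

474 m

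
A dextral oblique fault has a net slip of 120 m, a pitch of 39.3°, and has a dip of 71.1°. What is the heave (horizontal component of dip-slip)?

24.6 m

dip-slip = net slip × sin(rake) = 120 m × sin(39.3°) = 76.01 m
heave = dip-slip × cos(dip) = 76.01 × cos(71.1°) = 24.6 m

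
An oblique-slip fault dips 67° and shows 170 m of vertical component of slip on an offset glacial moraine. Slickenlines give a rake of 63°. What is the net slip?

dip-slip = throw / sin(dip) = 170 / sin(67°) = 184.7 m
net slip = dip-slip / sin(rake) = 184.7 / sin(63°) = 207 m

207 m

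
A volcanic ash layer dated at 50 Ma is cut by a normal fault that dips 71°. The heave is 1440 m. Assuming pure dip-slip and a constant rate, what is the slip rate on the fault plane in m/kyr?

0.0885 m/kyr

dip-slip = heave / cos(dip) = 1440 m / cos(71°) = 4423 m
rate = 4423 m / 50 Ma = 0.0000885 m/yr = 0.0885 m/kyr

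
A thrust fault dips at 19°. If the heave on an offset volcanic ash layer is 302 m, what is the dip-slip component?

319 m

dip-slip = heave / cos(dip) = 302 / cos(19°) = 319 m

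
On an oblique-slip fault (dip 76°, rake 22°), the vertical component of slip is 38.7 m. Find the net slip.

106 m

dip-slip = throw / sin(dip) = 38.7 / sin(76°) = 39.88 m
net slip = dip-slip / sin(rake) = 39.88 / sin(22°) = 106 m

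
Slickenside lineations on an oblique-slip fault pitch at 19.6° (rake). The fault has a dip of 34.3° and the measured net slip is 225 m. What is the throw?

dip-slip = net slip × sin(rake) = 225 m × sin(19.6°) = 75.48 m
throw = dip-slip × sin(dip) = 75.48 × sin(34.3°) = 42.5 m

42.5 m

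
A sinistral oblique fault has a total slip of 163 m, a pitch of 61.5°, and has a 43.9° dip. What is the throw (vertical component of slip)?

99.3 m

dip-slip = net slip × sin(rake) = 163 m × sin(61.5°) = 143.2 m
throw = dip-slip × sin(dip) = 143.2 × sin(43.9°) = 99.3 m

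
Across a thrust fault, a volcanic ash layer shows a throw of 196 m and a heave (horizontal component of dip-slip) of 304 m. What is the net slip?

net slip = √(throw² + heave²) = √(196² + 304²) = 362 m

362 m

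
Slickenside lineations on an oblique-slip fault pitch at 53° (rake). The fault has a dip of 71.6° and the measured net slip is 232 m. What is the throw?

dip-slip = net slip × sin(rake) = 232 m × sin(53°) = 185.3 m
throw = dip-slip × sin(dip) = 185.3 × sin(71.6°) = 176 m

176 m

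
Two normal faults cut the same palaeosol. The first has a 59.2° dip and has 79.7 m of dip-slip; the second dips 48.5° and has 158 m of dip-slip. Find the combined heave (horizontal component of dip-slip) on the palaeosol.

146 m

heave_A = 79.7 × cos(59.2°) = 40.81 m
heave_B = 158 × cos(48.5°) = 104.7 m
total = 40.81 + 104.7 = 146 m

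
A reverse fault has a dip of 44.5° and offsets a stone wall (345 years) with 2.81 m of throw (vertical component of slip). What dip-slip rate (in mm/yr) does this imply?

dip-slip = throw / sin(dip) = 2.81 m / sin(44.5°) = 4.009 m
rate = 4.009 m / 345 years = 0.0116 m/yr = 11.6 mm/yr

11.6 mm/yr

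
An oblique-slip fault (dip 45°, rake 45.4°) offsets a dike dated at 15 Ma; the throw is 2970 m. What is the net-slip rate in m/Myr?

393 m/Myr

dip-slip = throw / sin(dip) = 2970 / sin(45°) = 4200 m
net slip = dip-slip / sin(rake) = 4200 / sin(45.4°) = 5899 m
rate = 5899 m / 15 Ma = 0.000393 m/yr = 393 m/Myr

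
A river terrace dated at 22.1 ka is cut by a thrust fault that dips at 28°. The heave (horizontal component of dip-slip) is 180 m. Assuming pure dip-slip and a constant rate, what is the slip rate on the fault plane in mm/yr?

9.22 mm/yr

dip-slip = heave / cos(dip) = 180 m / cos(28°) = 203.9 m
rate = 203.9 m / 22.1 ka = 0.00922 m/yr = 9.22 mm/yr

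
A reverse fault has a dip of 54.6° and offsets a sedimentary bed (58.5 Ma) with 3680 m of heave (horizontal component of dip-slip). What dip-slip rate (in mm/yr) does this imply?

dip-slip = heave / cos(dip) = 3680 m / cos(54.6°) = 6353 m
rate = 6353 m / 58.5 Ma = 0.000109 m/yr = 0.109 mm/yr

0.109 mm/yr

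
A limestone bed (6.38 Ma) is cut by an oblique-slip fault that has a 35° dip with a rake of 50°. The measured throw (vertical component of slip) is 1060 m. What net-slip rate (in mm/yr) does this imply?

dip-slip = throw / sin(dip) = 1060 / sin(35°) = 1848 m
net slip = dip-slip / sin(rake) = 1848 / sin(50°) = 2412 m
rate = 2412 m / 6.38 Ma = 0.000378 m/yr = 0.378 mm/yr

0.378 mm/yr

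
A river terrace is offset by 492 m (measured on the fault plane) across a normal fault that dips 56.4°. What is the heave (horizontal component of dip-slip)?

272 m

heave = dip-slip × cos(dip) = 492 m × cos(56.4°) = 272 m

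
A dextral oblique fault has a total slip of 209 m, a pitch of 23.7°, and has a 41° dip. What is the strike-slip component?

191 m

strike-slip = net slip × cos(rake) = 209 m × cos(23.7°) = 191 m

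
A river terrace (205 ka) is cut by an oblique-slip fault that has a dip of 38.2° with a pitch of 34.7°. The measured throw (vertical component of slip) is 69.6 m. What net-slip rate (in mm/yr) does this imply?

0.964 mm/yr

dip-slip = throw / sin(dip) = 69.6 / sin(38.2°) = 112.5 m
net slip = dip-slip / sin(rake) = 112.5 / sin(34.7°) = 197.7 m
rate = 197.7 m / 205 ka = 0.000964 m/yr = 0.964 mm/yr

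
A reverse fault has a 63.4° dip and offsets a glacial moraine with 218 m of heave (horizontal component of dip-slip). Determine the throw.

throw = heave × tan(dip) = 218 × tan(63.4°) = 435 m

435 m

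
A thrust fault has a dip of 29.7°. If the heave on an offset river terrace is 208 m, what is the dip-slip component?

dip-slip = heave / cos(dip) = 208 / cos(29.7°) = 239 m

239 m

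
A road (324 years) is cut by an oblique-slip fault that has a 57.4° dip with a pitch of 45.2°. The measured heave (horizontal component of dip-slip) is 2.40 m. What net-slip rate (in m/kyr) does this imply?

19.4 m/kyr

dip-slip = heave / cos(dip) = 2.40 / cos(57.4°) = 4.455 m
net slip = dip-slip / sin(rake) = 4.455 / sin(45.2°) = 6.278 m
rate = 6.278 m / 324 years = 0.0194 m/yr = 19.4 m/kyr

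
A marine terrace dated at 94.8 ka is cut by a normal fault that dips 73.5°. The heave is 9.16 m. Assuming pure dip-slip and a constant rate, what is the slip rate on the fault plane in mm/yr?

dip-slip = heave / cos(dip) = 9.16 m / cos(73.5°) = 32.25 m
rate = 32.25 m / 94.8 ka = 0.000340 m/yr = 0.340 mm/yr

0.340 mm/yr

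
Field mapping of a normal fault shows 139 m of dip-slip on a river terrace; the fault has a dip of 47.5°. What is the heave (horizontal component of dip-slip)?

heave = dip-slip × cos(dip) = 139 m × cos(47.5°) = 93.9 m

93.9 m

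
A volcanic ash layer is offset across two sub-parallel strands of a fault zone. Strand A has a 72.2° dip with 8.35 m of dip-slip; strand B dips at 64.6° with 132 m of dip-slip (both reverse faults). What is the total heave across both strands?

heave_A = 8.35 × cos(72.2°) = 2.553 m
heave_B = 132 × cos(64.6°) = 56.62 m
total = 2.553 + 56.62 = 59.2 m

59.2 m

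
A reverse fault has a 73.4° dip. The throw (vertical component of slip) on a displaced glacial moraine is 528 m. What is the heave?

157 m

heave = throw / tan(dip) = 528 / tan(73.4°) = 157 m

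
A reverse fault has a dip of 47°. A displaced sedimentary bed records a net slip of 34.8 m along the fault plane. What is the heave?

heave = dip-slip × cos(dip) = 34.8 m × cos(47°) = 23.7 m

23.7 m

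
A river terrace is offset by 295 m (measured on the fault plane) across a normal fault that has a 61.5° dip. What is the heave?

141 m

heave = dip-slip × cos(dip) = 295 m × cos(61.5°) = 141 m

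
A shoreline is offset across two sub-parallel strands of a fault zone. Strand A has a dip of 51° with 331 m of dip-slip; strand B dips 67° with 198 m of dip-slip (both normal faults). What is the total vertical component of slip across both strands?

throw_A = 331 × sin(51°) = 257.2 m
throw_B = 198 × sin(67°) = 182.3 m
total = 257.2 + 182.3 = 439 m

439 m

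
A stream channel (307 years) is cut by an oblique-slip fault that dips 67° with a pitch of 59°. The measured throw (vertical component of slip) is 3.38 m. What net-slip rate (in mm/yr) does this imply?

dip-slip = throw / sin(dip) = 3.38 / sin(67°) = 3.672 m
net slip = dip-slip / sin(rake) = 3.672 / sin(59°) = 4.284 m
rate = 4.284 m / 307 years = 0.0140 m/yr = 14 mm/yr

14 mm/yr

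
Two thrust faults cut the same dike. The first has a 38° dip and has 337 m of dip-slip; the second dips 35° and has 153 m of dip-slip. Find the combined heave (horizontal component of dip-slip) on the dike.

heave_A = 337 × cos(38°) = 265.6 m
heave_B = 153 × cos(35°) = 125.3 m
total = 265.6 + 125.3 = 391 m

391 m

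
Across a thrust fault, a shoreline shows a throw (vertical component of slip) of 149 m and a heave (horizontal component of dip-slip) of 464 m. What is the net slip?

net slip = √(throw² + heave²) = √(149² + 464²) = 487 m

487 m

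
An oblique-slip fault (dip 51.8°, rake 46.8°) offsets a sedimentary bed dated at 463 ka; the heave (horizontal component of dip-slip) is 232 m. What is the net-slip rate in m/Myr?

1110 m/Myr

dip-slip = heave / cos(dip) = 232 / cos(51.8°) = 375.2 m
net slip = dip-slip / sin(rake) = 375.2 / sin(46.8°) = 514.6 m
rate = 514.6 m / 463 ka = 0.00111 m/yr = 1110 m/Myr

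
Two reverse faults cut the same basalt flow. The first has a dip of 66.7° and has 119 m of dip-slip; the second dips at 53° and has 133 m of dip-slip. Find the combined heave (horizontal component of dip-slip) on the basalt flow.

heave_A = 119 × cos(66.7°) = 47.07 m
heave_B = 133 × cos(53°) = 80.04 m
total = 47.07 + 80.04 = 127 m

127 m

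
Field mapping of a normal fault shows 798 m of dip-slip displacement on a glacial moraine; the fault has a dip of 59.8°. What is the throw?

690 m

throw = dip-slip × sin(dip) = 798 m × sin(59.8°) = 690 m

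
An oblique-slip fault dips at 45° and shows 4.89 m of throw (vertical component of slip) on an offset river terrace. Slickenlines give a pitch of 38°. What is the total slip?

11.2 m

dip-slip = throw / sin(dip) = 4.89 / sin(45°) = 6.916 m
net slip = dip-slip / sin(rake) = 6.916 / sin(38°) = 11.2 m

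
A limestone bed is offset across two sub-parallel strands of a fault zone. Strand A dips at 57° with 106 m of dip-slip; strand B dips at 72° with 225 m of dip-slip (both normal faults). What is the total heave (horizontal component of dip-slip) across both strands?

heave_A = 106 × cos(57°) = 57.73 m
heave_B = 225 × cos(72°) = 69.53 m
total = 57.73 + 69.53 = 127 m

127 m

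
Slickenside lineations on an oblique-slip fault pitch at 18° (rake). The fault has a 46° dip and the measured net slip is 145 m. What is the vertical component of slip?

dip-slip = net slip × sin(rake) = 145 m × sin(18°) = 44.81 m
throw = dip-slip × sin(dip) = 44.81 × sin(46°) = 32.2 m

32.2 m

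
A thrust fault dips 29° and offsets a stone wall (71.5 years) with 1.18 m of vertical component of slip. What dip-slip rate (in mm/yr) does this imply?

34 mm/yr

dip-slip = throw / sin(dip) = 1.18 m / sin(29°) = 2.434 m
rate = 2.434 m / 71.5 years = 0.0340 m/yr = 34 mm/yr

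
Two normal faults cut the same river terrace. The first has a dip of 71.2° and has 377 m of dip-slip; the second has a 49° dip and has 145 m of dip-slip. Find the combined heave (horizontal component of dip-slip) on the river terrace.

heave_A = 377 × cos(71.2°) = 121.5 m
heave_B = 145 × cos(49°) = 95.13 m
total = 121.5 + 95.13 = 217 m

217 m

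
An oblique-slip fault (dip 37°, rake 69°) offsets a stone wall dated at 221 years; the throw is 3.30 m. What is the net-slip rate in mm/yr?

dip-slip = throw / sin(dip) = 3.30 / sin(37°) = 5.483 m
net slip = dip-slip / sin(rake) = 5.483 / sin(69°) = 5.874 m
rate = 5.874 m / 221 years = 0.0266 m/yr = 26.6 mm/yr

26.6 mm/yr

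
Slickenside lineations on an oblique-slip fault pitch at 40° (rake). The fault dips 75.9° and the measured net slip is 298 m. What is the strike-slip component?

228 m

strike-slip = net slip × cos(rake) = 298 m × cos(40°) = 228 m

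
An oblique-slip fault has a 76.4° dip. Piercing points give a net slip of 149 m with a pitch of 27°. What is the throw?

65.7 m

dip-slip = net slip × sin(rake) = 149 m × sin(27°) = 67.64 m
throw = dip-slip × sin(dip) = 67.64 × sin(76.4°) = 65.7 m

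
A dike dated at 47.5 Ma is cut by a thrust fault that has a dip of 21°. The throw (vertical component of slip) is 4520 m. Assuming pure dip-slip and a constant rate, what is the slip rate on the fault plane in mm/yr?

dip-slip = throw / sin(dip) = 4520 m / sin(21°) = 12610 m
rate = 12610 m / 47.5 Ma = 0.000266 m/yr = 0.266 mm/yr

0.266 mm/yr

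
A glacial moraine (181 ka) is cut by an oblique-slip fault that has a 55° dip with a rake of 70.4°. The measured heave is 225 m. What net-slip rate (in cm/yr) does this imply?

dip-slip = heave / cos(dip) = 225 / cos(55°) = 392.3 m
net slip = dip-slip / sin(rake) = 392.3 / sin(70.4°) = 416.4 m
rate = 416.4 m / 181 ka = 0.00230 m/yr = 0.230 cm/yr

0.230 cm/yr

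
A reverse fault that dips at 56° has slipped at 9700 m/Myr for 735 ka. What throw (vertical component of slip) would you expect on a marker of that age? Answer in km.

5.91 km

dip-slip = rate × time = 9700 m/Myr × 735 ka = 7130 m
throw = dip-slip × sin(dip) = 7130 × sin(56°) = 5910 m = 5.91 km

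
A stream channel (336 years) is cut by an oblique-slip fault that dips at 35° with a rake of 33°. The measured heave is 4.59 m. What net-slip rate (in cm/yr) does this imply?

dip-slip = heave / cos(dip) = 4.59 / cos(35°) = 5.603 m
net slip = dip-slip / sin(rake) = 5.603 / sin(33°) = 10.29 m
rate = 10.29 m / 336 years = 0.0306 m/yr = 3.06 cm/yr

3.06 cm/yr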